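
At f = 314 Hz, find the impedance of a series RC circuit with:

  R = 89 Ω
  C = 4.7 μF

Step 1 — Angular frequency: ω = 2π·f = 2π·314 = 1973 rad/s.
Step 2 — Component impedances:
  R: Z = R = 89 Ω
  C: Z = 1/(jωC) = -j/(ω·C) = 0 - j107.8 Ω
Step 3 — Series combination: Z_total = R + C = 89 - j107.8 Ω = 139.8∠-50.5° Ω.

Z = 89 - j107.8 Ω = 139.8∠-50.5° Ω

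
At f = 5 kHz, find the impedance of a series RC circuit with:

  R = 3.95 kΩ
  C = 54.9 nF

Step 1 — Angular frequency: ω = 2π·f = 2π·5000 = 3.142e+04 rad/s.
Step 2 — Component impedances:
  R: Z = R = 3950 Ω
  C: Z = 1/(jωC) = -j/(ω·C) = 0 - j579.8 Ω
Step 3 — Series combination: Z_total = R + C = 3950 - j579.8 Ω = 3992∠-8.4° Ω.

Z = 3950 - j579.8 Ω = 3992∠-8.4° Ω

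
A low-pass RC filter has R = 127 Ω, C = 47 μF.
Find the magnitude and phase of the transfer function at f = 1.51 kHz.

Step 1 — Angular frequency: ω = 2π·1510 = 9488 rad/s.
Step 2 — Transfer function: H(jω) = 1/(1 + jωRC).
Step 3 — Denominator: 1 + jωRC = 1 + j·9488·127·4.7e-05 = 1 + j56.63.
Step 4 — H = 0.0003117 - j0.01765.
Step 5 — Magnitude: |H| = 0.01766 (-35.1 dB); phase: φ = -89.0°.

|H| = 0.01766 (-35.1 dB), φ = -89.0°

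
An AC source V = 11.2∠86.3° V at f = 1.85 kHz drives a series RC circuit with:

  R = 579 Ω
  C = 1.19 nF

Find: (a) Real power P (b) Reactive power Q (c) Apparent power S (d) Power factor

Step 1 — Angular frequency: ω = 2π·f = 2π·1850 = 1.162e+04 rad/s.
Step 2 — Component impedances:
  R: Z = R = 579 Ω
  C: Z = 1/(jωC) = -j/(ω·C) = 0 - j7.229e+04 Ω
Step 3 — Series combination: Z_total = R + C = 579 - j7.229e+04 Ω = 7.23e+04∠-89.5° Ω.
Step 4 — Source phasor: V = 11.2∠86.3° V = 0.7228 + j11.18 V.
Step 5 — Current: I = V / Z = -0.0001545 + j1.124e-05 A = 0.0001549∠175.8° A.
Step 6 — Complex power: S = V·I* = 1.39e-05 - j0.001735 VA.
Step 7 — Real power: P = Re(S) = 1.39e-05 W.
Step 8 — Reactive power: Q = Im(S) = -0.001735 VAR.
Step 9 — Apparent power: |S| = 0.001735 VA.
Step 10 — Power factor: PF = P/|S| = 0.008009 (leading).

(a) P = 1.39e-05 W  (b) Q = -0.001735 VAR  (c) S = 0.001735 VA  (d) PF = 0.008009 (leading)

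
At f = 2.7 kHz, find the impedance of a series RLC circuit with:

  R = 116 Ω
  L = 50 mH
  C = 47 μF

Step 1 — Angular frequency: ω = 2π·f = 2π·2700 = 1.696e+04 rad/s.
Step 2 — Component impedances:
  R: Z = R = 116 Ω
  L: Z = jωL = j·1.696e+04·0.05 = 0 + j848.2 Ω
  C: Z = 1/(jωC) = -j/(ω·C) = 0 - j1.254 Ω
Step 3 — Series combination: Z_total = R + L + C = 116 + j847 Ω = 854.9∠82.2° Ω.

Z = 116 + j847 Ω = 854.9∠82.2° Ω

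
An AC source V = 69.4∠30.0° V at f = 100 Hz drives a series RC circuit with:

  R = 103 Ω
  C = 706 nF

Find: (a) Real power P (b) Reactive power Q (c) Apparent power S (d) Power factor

Step 1 — Angular frequency: ω = 2π·f = 2π·100 = 628.3 rad/s.
Step 2 — Component impedances:
  R: Z = R = 103 Ω
  C: Z = 1/(jωC) = -j/(ω·C) = 0 - j2254 Ω
Step 3 — Series combination: Z_total = R + C = 103 - j2254 Ω = 2257∠-87.4° Ω.
Step 4 — Source phasor: V = 69.4∠30.0° V = 60.1 + j34.7 V.
Step 5 — Current: I = V / Z = -0.01415 + j0.02731 A = 0.03075∠117.4° A.
Step 6 — Complex power: S = V·I* = 0.09741 - j2.132 VA.
Step 7 — Real power: P = Re(S) = 0.09741 W.
Step 8 — Reactive power: Q = Im(S) = -2.132 VAR.
Step 9 — Apparent power: |S| = 2.134 VA.
Step 10 — Power factor: PF = P/|S| = 0.04564 (leading).

(a) P = 0.09741 W  (b) Q = -2.132 VAR  (c) S = 2.134 VA  (d) PF = 0.04564 (leading)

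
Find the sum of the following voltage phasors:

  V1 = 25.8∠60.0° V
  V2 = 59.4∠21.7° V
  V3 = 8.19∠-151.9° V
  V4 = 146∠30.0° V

Step 1 — Convert each phasor to rectangular form:
  V1 = 25.8·(cos(60.0°) + j·sin(60.0°)) = 12.9 + j22.34 V
  V2 = 59.4·(cos(21.7°) + j·sin(21.7°)) = 55.19 + j21.96 V
  V3 = 8.19·(cos(-151.9°) + j·sin(-151.9°)) = -7.225 - j3.858 V
  V4 = 146·(cos(30.0°) + j·sin(30.0°)) = 126.4 + j73 V
Step 2 — Sum components: V_total = 187.3 + j113.4 V.
Step 3 — Convert to polar: |V_total| = 219 V, ∠V_total = 31.2°.

V_total = 219∠31.2° V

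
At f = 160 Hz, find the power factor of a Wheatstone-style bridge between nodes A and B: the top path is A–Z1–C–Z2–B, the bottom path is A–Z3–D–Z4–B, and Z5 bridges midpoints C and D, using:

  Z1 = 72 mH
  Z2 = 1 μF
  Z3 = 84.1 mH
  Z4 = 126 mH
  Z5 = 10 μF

Step 1 — Angular frequency: ω = 2π·f = 2π·160 = 1005 rad/s.
Step 2 — Component impedances:
  Z1: Z = jωL = j·1005·0.072 = 0 + j72.38 Ω
  Z2: Z = 1/(jωC) = -j/(ω·C) = 0 - j994.7 Ω
  Z3: Z = jωL = j·1005·0.0841 = 0 + j84.55 Ω
  Z4: Z = jωL = j·1005·0.126 = 0 + j126.7 Ω
  Z5: Z = 1/(jωC) = -j/(ω·C) = 0 - j99.47 Ω
Step 3 — Bridge requires nodal analysis (the Z5 bridge couples midpoints C and D, so the two paths cannot be reduced to a simple series/parallel combination). Setting node B to ground and injecting 1 A at node A, the 3-node admittance system at A, C, D solves to V_A = Z_AB = 0 + j87.15 Ω = 87.15∠90.0° Ω.
Step 4 — Power factor: PF = cos(φ) = Re(Z)/|Z| = 0/87.15 = 0.
Step 5 — Type: Im(Z) = 87.15 ⇒ lagging (phase φ = 90.0°).

PF = 0 (lagging, φ = 90.0°)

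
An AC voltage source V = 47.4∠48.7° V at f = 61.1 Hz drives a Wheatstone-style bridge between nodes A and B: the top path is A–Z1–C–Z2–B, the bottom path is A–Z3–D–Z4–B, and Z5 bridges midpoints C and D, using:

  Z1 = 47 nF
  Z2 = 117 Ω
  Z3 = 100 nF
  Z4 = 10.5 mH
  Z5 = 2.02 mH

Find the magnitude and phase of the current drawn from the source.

Step 1 — Angular frequency: ω = 2π·f = 2π·61.1 = 383.9 rad/s.
Step 2 — Component impedances:
  Z1: Z = 1/(jωC) = -j/(ω·C) = 0 - j5.542e+04 Ω
  Z2: Z = R = 117 Ω
  Z3: Z = 1/(jωC) = -j/(ω·C) = 0 - j2.605e+04 Ω
  Z4: Z = jωL = j·383.9·0.0105 = 0 + j4.031 Ω
  Z5: Z = jωL = j·383.9·0.00202 = 0 + j0.7755 Ω
Step 3 — Bridge requires nodal analysis (the Z5 bridge couples midpoints C and D, so the two paths cannot be reduced to a simple series/parallel combination). Setting node B to ground and injecting 1 A at node A, the 3-node admittance system at A, C, D solves to V_A = Z_AB = 0.1562 - j1.772e+04 Ω = 1.772e+04∠-90.0° Ω.
Step 4 — Source phasor: V = 47.4∠48.7° V = 31.28 + j35.61 V.
Step 5 — Ohm's law: I = V / Z_total = (31.28 + j35.61) / (0.1562 - j1.772e+04) = -0.00201 + j0.001766 A.
Step 6 — Convert to polar: |I| = 0.002676 A, ∠I = 138.7°.

I = 0.002676∠138.7° A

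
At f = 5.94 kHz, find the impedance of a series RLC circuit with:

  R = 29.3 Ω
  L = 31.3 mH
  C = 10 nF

Step 1 — Angular frequency: ω = 2π·f = 2π·5940 = 3.732e+04 rad/s.
Step 2 — Component impedances:
  R: Z = R = 29.3 Ω
  L: Z = jωL = j·3.732e+04·0.0313 = 0 + j1168 Ω
  C: Z = 1/(jωC) = -j/(ω·C) = 0 - j2679 Ω
Step 3 — Series combination: Z_total = R + L + C = 29.3 - j1511 Ω = 1511∠-88.9° Ω.

Z = 29.3 - j1511 Ω = 1511∠-88.9° Ω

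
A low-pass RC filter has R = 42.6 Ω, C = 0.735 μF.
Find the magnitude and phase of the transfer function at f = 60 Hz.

Step 1 — Angular frequency: ω = 2π·60 = 377 rad/s.
Step 2 — Transfer function: H(jω) = 1/(1 + jωRC).
Step 3 — Denominator: 1 + jωRC = 1 + j·377·42.6·7.35e-07 = 1 + j0.0118.
Step 4 — H = 0.9999 - j0.0118.
Step 5 — Magnitude: |H| = 0.9999 (-0.0 dB); phase: φ = -0.7°.

|H| = 0.9999 (-0.0 dB), φ = -0.7°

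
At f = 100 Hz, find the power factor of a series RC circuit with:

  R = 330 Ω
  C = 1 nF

Step 1 — Angular frequency: ω = 2π·f = 2π·100 = 628.3 rad/s.
Step 2 — Component impedances:
  R: Z = R = 330 Ω
  C: Z = 1/(jωC) = -j/(ω·C) = 0 - j1.592e+06 Ω
Step 3 — Series combination: Z_total = R + C = 330 - j1.592e+06 Ω = 1.592e+06∠-90.0° Ω.
Step 4 — Power factor: PF = cos(φ) = Re(Z)/|Z| = 330/1.592e+06 = 0.0002073.
Step 5 — Type: Im(Z) = -1.592e+06 ⇒ leading (phase φ = -90.0°).

PF = 0.0002073 (leading, φ = -90.0°)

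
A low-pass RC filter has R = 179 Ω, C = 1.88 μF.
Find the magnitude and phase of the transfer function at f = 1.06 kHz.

Step 1 — Angular frequency: ω = 2π·1060 = 6660 rad/s.
Step 2 — Transfer function: H(jω) = 1/(1 + jωRC).
Step 3 — Denominator: 1 + jωRC = 1 + j·6660·179·1.88e-06 = 1 + j2.241.
Step 4 — H = 0.166 - j0.3721.
Step 5 — Magnitude: |H| = 0.4075 (-7.8 dB); phase: φ = -66.0°.

|H| = 0.4075 (-7.8 dB), φ = -66.0°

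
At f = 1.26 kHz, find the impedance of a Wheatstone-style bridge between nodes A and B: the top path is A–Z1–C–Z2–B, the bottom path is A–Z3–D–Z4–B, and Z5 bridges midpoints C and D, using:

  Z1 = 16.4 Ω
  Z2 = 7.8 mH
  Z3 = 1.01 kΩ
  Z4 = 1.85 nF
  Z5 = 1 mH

Step 1 — Angular frequency: ω = 2π·f = 2π·1260 = 7917 rad/s.
Step 2 — Component impedances:
  Z1: Z = R = 16.4 Ω
  Z2: Z = jωL = j·7917·0.0078 = 0 + j61.75 Ω
  Z3: Z = R = 1010 Ω
  Z4: Z = 1/(jωC) = -j/(ω·C) = 0 - j6.828e+04 Ω
  Z5: Z = jωL = j·7917·0.001 = 0 + j7.917 Ω
Step 3 — Bridge requires nodal analysis (the Z5 bridge couples midpoints C and D, so the two paths cannot be reduced to a simple series/parallel combination). Setting node B to ground and injecting 1 A at node A, the 3-node admittance system at A, C, D solves to V_A = Z_AB = 16.14 + j61.81 Ω = 63.88∠75.4° Ω.

Z = 16.14 + j61.81 Ω = 63.88∠75.4° Ω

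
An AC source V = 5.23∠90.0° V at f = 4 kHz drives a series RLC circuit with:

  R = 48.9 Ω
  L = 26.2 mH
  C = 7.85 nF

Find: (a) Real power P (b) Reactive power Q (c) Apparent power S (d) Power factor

Step 1 — Angular frequency: ω = 2π·f = 2π·4000 = 2.513e+04 rad/s.
Step 2 — Component impedances:
  R: Z = R = 48.9 Ω
  L: Z = jωL = j·2.513e+04·0.0262 = 0 + j658.5 Ω
  C: Z = 1/(jωC) = -j/(ω·C) = 0 - j5069 Ω
Step 3 — Series combination: Z_total = R + L + C = 48.9 - j4410 Ω = 4410∠-89.4° Ω.
Step 4 — Source phasor: V = 5.23∠90.0° V = 0 + j5.23 V.
Step 5 — Current: I = V / Z = -0.001186 + j1.315e-05 A = 0.001186∠179.4° A.
Step 6 — Complex power: S = V·I* = 6.876e-05 - j0.006201 VA.
Step 7 — Real power: P = Re(S) = 6.876e-05 W.
Step 8 — Reactive power: Q = Im(S) = -0.006201 VAR.
Step 9 — Apparent power: |S| = 0.006202 VA.
Step 10 — Power factor: PF = P/|S| = 0.01109 (leading).

(a) P = 6.876e-05 W  (b) Q = -0.006201 VAR  (c) S = 0.006202 VA  (d) PF = 0.01109 (leading)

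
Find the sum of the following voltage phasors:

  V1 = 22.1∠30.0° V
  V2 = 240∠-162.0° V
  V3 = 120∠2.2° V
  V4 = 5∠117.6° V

Step 1 — Convert each phasor to rectangular form:
  V1 = 22.1·(cos(30.0°) + j·sin(30.0°)) = 19.14 + j11.05 V
  V2 = 240·(cos(-162.0°) + j·sin(-162.0°)) = -228.3 - j74.16 V
  V3 = 120·(cos(2.2°) + j·sin(2.2°)) = 119.9 + j4.607 V
  V4 = 5·(cos(117.6°) + j·sin(117.6°)) = -2.316 + j4.431 V
Step 2 — Sum components: V_total = -91.52 - j54.08 V.
Step 3 — Convert to polar: |V_total| = 106.3 V, ∠V_total = -149.4°.

V_total = 106.3∠-149.4° V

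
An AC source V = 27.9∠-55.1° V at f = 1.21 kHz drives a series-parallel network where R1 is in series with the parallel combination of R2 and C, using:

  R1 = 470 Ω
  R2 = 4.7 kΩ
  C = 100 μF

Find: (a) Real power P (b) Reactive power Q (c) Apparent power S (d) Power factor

Step 1 — Angular frequency: ω = 2π·f = 2π·1210 = 7603 rad/s.
Step 2 — Component impedances:
  R1: Z = R = 470 Ω
  R2: Z = R = 4700 Ω
  C: Z = 1/(jωC) = -j/(ω·C) = 0 - j1.315 Ω
Step 3 — Parallel branch: R2 || C = 1/(1/R2 + 1/C) = 0.0003681 - j1.315 Ω.
Step 4 — Series with R1: Z_total = R1 + (R2 || C) = 470 - j1.315 Ω = 470∠-0.2° Ω.
Step 5 — Source phasor: V = 27.9∠-55.1° V = 15.96 - j22.88 V.
Step 6 — Current: I = V / Z = 0.0341 - j0.04859 A = 0.05936∠-54.9° A.
Step 7 — Complex power: S = V·I* = 1.656 - j0.004635 VA.
Step 8 — Real power: P = Re(S) = 1.656 W.
Step 9 — Reactive power: Q = Im(S) = -0.004635 VAR.
Step 10 — Apparent power: |S| = 1.656 VA.
Step 11 — Power factor: PF = P/|S| = 1 (leading).

(a) P = 1.656 W  (b) Q = -0.004635 VAR  (c) S = 1.656 VA  (d) PF = 1 (leading)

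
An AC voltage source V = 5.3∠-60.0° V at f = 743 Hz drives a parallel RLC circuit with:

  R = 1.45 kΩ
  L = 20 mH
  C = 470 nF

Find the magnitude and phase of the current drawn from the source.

Step 1 — Angular frequency: ω = 2π·f = 2π·743 = 4668 rad/s.
Step 2 — Component impedances:
  R: Z = R = 1450 Ω
  L: Z = jωL = j·4668·0.02 = 0 + j93.37 Ω
  C: Z = 1/(jωC) = -j/(ω·C) = 0 - j455.8 Ω
Step 3 — Parallel combination: 1/Z_total = 1/R + 1/L + 1/C; Z_total = 9.447 + j116.7 Ω = 117∠85.4° Ω.
Step 4 — Source phasor: V = 5.3∠-60.0° V = 2.65 - j4.59 V.
Step 5 — Ohm's law: I = V / Z_total = (2.65 - j4.59) / (9.447 + j116.7) = -0.03726 - j0.02573 A.
Step 6 — Convert to polar: |I| = 0.04528 A, ∠I = -145.4°.

I = 0.04528∠-145.4° A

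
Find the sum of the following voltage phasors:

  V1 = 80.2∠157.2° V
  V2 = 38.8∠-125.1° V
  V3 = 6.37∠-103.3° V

Step 1 — Convert each phasor to rectangular form:
  V1 = 80.2·(cos(157.2°) + j·sin(157.2°)) = -73.93 + j31.08 V
  V2 = 38.8·(cos(-125.1°) + j·sin(-125.1°)) = -22.31 - j31.74 V
  V3 = 6.37·(cos(-103.3°) + j·sin(-103.3°)) = -1.465 - j6.199 V
Step 2 — Sum components: V_total = -97.71 - j6.865 V.
Step 3 — Convert to polar: |V_total| = 97.95 V, ∠V_total = -176.0°.

V_total = 97.95∠-176.0° V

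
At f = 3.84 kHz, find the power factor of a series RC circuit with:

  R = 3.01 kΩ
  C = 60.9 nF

Step 1 — Angular frequency: ω = 2π·f = 2π·3840 = 2.413e+04 rad/s.
Step 2 — Component impedances:
  R: Z = R = 3010 Ω
  C: Z = 1/(jωC) = -j/(ω·C) = 0 - j680.6 Ω
Step 3 — Series combination: Z_total = R + C = 3010 - j680.6 Ω = 3086∠-12.7° Ω.
Step 4 — Power factor: PF = cos(φ) = Re(Z)/|Z| = 3010/3086 = 0.9754.
Step 5 — Type: Im(Z) = -680.6 ⇒ leading (phase φ = -12.7°).

PF = 0.9754 (leading, φ = -12.7°)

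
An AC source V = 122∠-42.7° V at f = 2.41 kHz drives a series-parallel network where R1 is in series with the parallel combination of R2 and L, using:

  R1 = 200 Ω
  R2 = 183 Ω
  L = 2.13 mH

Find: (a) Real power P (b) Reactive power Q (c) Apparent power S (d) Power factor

Step 1 — Angular frequency: ω = 2π·f = 2π·2410 = 1.514e+04 rad/s.
Step 2 — Component impedances:
  R1: Z = R = 200 Ω
  R2: Z = R = 183 Ω
  L: Z = jωL = j·1.514e+04·0.00213 = 0 + j32.25 Ω
Step 3 — Parallel branch: R2 || L = 1/(1/R2 + 1/L) = 5.513 + j31.28 Ω.
Step 4 — Series with R1: Z_total = R1 + (R2 || L) = 205.5 + j31.28 Ω = 207.9∠8.7° Ω.
Step 5 — Source phasor: V = 122∠-42.7° V = 89.66 - j82.74 V.
Step 6 — Current: I = V / Z = 0.3665 - j0.4584 A = 0.5869∠-51.4° A.
Step 7 — Complex power: S = V·I* = 70.78 + j10.77 VA.
Step 8 — Real power: P = Re(S) = 70.78 W.
Step 9 — Reactive power: Q = Im(S) = 10.77 VAR.
Step 10 — Apparent power: |S| = 71.6 VA.
Step 11 — Power factor: PF = P/|S| = 0.9886 (lagging).

(a) P = 70.78 W  (b) Q = 10.77 VAR  (c) S = 71.6 VA  (d) PF = 0.9886 (lagging)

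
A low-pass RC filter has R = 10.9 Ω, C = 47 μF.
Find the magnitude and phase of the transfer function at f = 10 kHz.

Step 1 — Angular frequency: ω = 2π·1e+04 = 6.283e+04 rad/s.
Step 2 — Transfer function: H(jω) = 1/(1 + jωRC).
Step 3 — Denominator: 1 + jωRC = 1 + j·6.283e+04·10.9·4.7e-05 = 1 + j32.19.
Step 4 — H = 0.0009642 - j0.03104.
Step 5 — Magnitude: |H| = 0.03105 (-30.2 dB); phase: φ = -88.2°.

|H| = 0.03105 (-30.2 dB), φ = -88.2°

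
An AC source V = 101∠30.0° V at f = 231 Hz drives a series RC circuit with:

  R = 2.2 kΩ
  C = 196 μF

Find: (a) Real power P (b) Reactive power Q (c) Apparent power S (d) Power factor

Step 1 — Angular frequency: ω = 2π·f = 2π·231 = 1451 rad/s.
Step 2 — Component impedances:
  R: Z = R = 2200 Ω
  C: Z = 1/(jωC) = -j/(ω·C) = 0 - j3.515 Ω
Step 3 — Series combination: Z_total = R + C = 2200 - j3.515 Ω = 2200∠-0.1° Ω.
Step 4 — Source phasor: V = 101∠30.0° V = 87.47 + j50.5 V.
Step 5 — Current: I = V / Z = 0.03972 + j0.02302 A = 0.04591∠30.1° A.
Step 6 — Complex power: S = V·I* = 4.637 - j0.007409 VA.
Step 7 — Real power: P = Re(S) = 4.637 W.
Step 8 — Reactive power: Q = Im(S) = -0.007409 VAR.
Step 9 — Apparent power: |S| = 4.637 VA.
Step 10 — Power factor: PF = P/|S| = 1 (leading).

(a) P = 4.637 W  (b) Q = -0.007409 VAR  (c) S = 4.637 VA  (d) PF = 1 (leading)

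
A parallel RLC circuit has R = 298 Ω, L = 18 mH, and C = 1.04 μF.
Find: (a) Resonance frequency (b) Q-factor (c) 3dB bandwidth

Step 1 — Resonance: ω₀ = 1/√(LC) = 1/√(0.018·1.04e-06) = 7309 rad/s.
Step 2 — f₀ = ω₀/(2π) = 1163 Hz.
Step 3 — Parallel Q: Q = R/(ω₀L) = 298/(7309·0.018) = 2.265.
Step 4 — Bandwidth: Δω = ω₀/Q = 3227 rad/s; BW = Δω/(2π) = 513.5 Hz.

(a) f₀ = 1163 Hz  (b) Q = 2.265  (c) BW = 513.5 Hz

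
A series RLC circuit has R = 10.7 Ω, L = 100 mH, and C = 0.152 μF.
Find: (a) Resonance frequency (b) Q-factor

Step 1 — Resonance condition Im(Z)=0 gives ω₀ = 1/√(LC).
Step 2 — ω₀ = 1/√(0.1·1.52e-07) = 8111 rad/s.
Step 3 — f₀ = ω₀/(2π) = 1291 Hz.
Step 4 — Series Q: Q = ω₀L/R = 8111·0.1/10.7 = 75.8.

(a) f₀ = 1291 Hz  (b) Q = 75.8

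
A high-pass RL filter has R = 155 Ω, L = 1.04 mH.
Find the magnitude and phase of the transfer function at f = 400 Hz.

Step 1 — Angular frequency: ω = 2π·400 = 2513 rad/s.
Step 2 — Transfer function: H(jω) = jωL/(R + jωL).
Step 3 — Numerator jωL = j·2.614; denominator R + jωL = 155 + j2.614.
Step 4 — H = 0.0002843 + j0.01686.
Step 5 — Magnitude: |H| = 0.01686 (-35.5 dB); phase: φ = 89.0°.

|H| = 0.01686 (-35.5 dB), φ = 89.0°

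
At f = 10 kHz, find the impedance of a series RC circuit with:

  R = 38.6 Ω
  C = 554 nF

Step 1 — Angular frequency: ω = 2π·f = 2π·1e+04 = 6.283e+04 rad/s.
Step 2 — Component impedances:
  R: Z = R = 38.6 Ω
  C: Z = 1/(jωC) = -j/(ω·C) = 0 - j28.73 Ω
Step 3 — Series combination: Z_total = R + C = 38.6 - j28.73 Ω = 48.12∠-36.7° Ω.

Z = 38.6 - j28.73 Ω = 48.12∠-36.7° Ω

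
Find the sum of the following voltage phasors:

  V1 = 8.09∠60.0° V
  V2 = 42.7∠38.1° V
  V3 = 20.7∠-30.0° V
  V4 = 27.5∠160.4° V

Step 1 — Convert each phasor to rectangular form:
  V1 = 8.09·(cos(60.0°) + j·sin(60.0°)) = 4.045 + j7.006 V
  V2 = 42.7·(cos(38.1°) + j·sin(38.1°)) = 33.6 + j26.35 V
  V3 = 20.7·(cos(-30.0°) + j·sin(-30.0°)) = 17.93 - j10.35 V
  V4 = 27.5·(cos(160.4°) + j·sin(160.4°)) = -25.91 + j9.225 V
Step 2 — Sum components: V_total = 29.67 + j32.23 V.
Step 3 — Convert to polar: |V_total| = 43.8 V, ∠V_total = 47.4°.

V_total = 43.8∠47.4° V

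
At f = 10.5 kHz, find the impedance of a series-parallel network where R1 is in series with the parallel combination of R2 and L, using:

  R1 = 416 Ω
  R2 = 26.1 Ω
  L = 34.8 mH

Step 1 — Angular frequency: ω = 2π·f = 2π·1.05e+04 = 6.597e+04 rad/s.
Step 2 — Component impedances:
  R1: Z = R = 416 Ω
  R2: Z = R = 26.1 Ω
  L: Z = jωL = j·6.597e+04·0.0348 = 0 + j2296 Ω
Step 3 — Parallel branch: R2 || L = 1/(1/R2 + 1/L) = 26.1 + j0.2967 Ω.
Step 4 — Series with R1: Z_total = R1 + (R2 || L) = 442.1 + j0.2967 Ω = 442.1∠0.0° Ω.

Z = 442.1 + j0.2967 Ω = 442.1∠0.0° Ω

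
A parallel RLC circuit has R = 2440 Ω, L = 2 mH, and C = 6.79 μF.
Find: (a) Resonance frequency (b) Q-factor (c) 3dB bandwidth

Step 1 — Resonance: ω₀ = 1/√(LC) = 1/√(0.002·6.79e-06) = 8581 rad/s.
Step 2 — f₀ = ω₀/(2π) = 1366 Hz.
Step 3 — Parallel Q: Q = R/(ω₀L) = 2440/(8581·0.002) = 142.2.
Step 4 — Bandwidth: Δω = ω₀/Q = 60.36 rad/s; BW = Δω/(2π) = 9.606 Hz.

(a) f₀ = 1366 Hz  (b) Q = 142.2  (c) BW = 9.606 Hz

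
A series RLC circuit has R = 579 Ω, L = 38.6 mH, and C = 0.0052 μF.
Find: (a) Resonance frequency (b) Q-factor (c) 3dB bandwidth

Step 1 — Resonance condition Im(Z)=0 gives ω₀ = 1/√(LC).
Step 2 — ω₀ = 1/√(0.0386·5.2e-09) = 7.058e+04 rad/s.
Step 3 — f₀ = ω₀/(2π) = 1.123e+04 Hz.
Step 4 — Series Q: Q = ω₀L/R = 7.058e+04·0.0386/579 = 4.706.
Step 5 — 3dB bandwidth: Δω = ω₀/Q = 1.5e+04 rad/s; BW = Δω/(2π) = 2387 Hz.

(a) f₀ = 1.123e+04 Hz  (b) Q = 4.706  (c) BW = 2387 Hz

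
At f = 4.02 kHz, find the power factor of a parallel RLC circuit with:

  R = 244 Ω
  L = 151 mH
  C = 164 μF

Step 1 — Angular frequency: ω = 2π·f = 2π·4020 = 2.526e+04 rad/s.
Step 2 — Component impedances:
  R: Z = R = 244 Ω
  L: Z = jωL = j·2.526e+04·0.151 = 0 + j3814 Ω
  C: Z = 1/(jωC) = -j/(ω·C) = 0 - j0.2414 Ω
Step 3 — Parallel combination: 1/Z_total = 1/R + 1/L + 1/C; Z_total = 0.0002389 - j0.2414 Ω = 0.2414∠-89.9° Ω.
Step 4 — Power factor: PF = cos(φ) = Re(Z)/|Z| = 0.00023887/0.24142 = 0.0009894.
Step 5 — Type: Im(Z) = -0.2414 ⇒ leading (phase φ = -89.9°).

PF = 0.0009894 (leading, φ = -89.9°)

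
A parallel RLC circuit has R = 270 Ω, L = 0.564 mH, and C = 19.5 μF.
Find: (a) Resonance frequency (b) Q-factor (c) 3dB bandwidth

Step 1 — Resonance: ω₀ = 1/√(LC) = 1/√(0.000564·1.95e-05) = 9535 rad/s.
Step 2 — f₀ = ω₀/(2π) = 1518 Hz.
Step 3 — Parallel Q: Q = R/(ω₀L) = 270/(9535·0.000564) = 50.2.
Step 4 — Bandwidth: Δω = ω₀/Q = 189.9 rad/s; BW = Δω/(2π) = 30.23 Hz.

(a) f₀ = 1518 Hz  (b) Q = 50.2  (c) BW = 30.23 Hz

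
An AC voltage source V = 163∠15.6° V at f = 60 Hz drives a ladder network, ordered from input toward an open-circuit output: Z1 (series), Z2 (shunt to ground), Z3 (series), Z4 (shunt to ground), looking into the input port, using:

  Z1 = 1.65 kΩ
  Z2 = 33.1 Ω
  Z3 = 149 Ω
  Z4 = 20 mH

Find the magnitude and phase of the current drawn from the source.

Step 1 — Angular frequency: ω = 2π·f = 2π·60 = 377 rad/s.
Step 2 — Component impedances:
  Z1: Z = R = 1650 Ω
  Z2: Z = R = 33.1 Ω
  Z3: Z = R = 149 Ω
  Z4: Z = jωL = j·377·0.02 = 0 + j7.54 Ω
Step 3 — Ladder network (open output): work backward from the far end, alternating series and parallel combinations. Z_in = 1677 + j0.2487 Ω = 1677∠0.0° Ω.
Step 4 — Source phasor: V = 163∠15.6° V = 157 + j43.83 V.
Step 5 — Ohm's law: I = V / Z_total = (157 + j43.83) / (1677 + j0.2487) = 0.09362 + j0.02612 A.
Step 6 — Convert to polar: |I| = 0.09719 A, ∠I = 15.6°.

I = 0.09719∠15.6° A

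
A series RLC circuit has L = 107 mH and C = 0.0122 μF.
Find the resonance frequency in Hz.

Step 1 — Resonance condition Im(Z)=0 gives ω₀ = 1/√(LC).
Step 2 — ω₀ = 1/√(0.107·1.22e-08) = 2.768e+04 rad/s.
Step 3 — f₀ = ω₀/(2π) = 4405 Hz.

f₀ = 4405 Hz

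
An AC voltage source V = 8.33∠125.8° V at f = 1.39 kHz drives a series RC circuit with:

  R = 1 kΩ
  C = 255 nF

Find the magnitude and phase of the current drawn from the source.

Step 1 — Angular frequency: ω = 2π·f = 2π·1390 = 8734 rad/s.
Step 2 — Component impedances:
  R: Z = R = 1000 Ω
  C: Z = 1/(jωC) = -j/(ω·C) = 0 - j449 Ω
Step 3 — Series combination: Z_total = R + C = 1000 - j449 Ω = 1096∠-24.2° Ω.
Step 4 — Source phasor: V = 8.33∠125.8° V = -4.873 + j6.756 V.
Step 5 — Ohm's law: I = V / Z_total = (-4.873 + j6.756) / (1000 - j449) = -0.00658 + j0.003802 A.
Step 6 — Convert to polar: |I| = 0.007599 A, ∠I = 150.0°.

I = 0.007599∠150.0° A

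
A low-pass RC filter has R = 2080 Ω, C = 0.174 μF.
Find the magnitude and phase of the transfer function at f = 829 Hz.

Step 1 — Angular frequency: ω = 2π·829 = 5209 rad/s.
Step 2 — Transfer function: H(jω) = 1/(1 + jωRC).
Step 3 — Denominator: 1 + jωRC = 1 + j·5209·2080·1.74e-07 = 1 + j1.885.
Step 4 — H = 0.2196 - j0.414.
Step 5 — Magnitude: |H| = 0.4686 (-6.6 dB); phase: φ = -62.1°.

|H| = 0.4686 (-6.6 dB), φ = -62.1°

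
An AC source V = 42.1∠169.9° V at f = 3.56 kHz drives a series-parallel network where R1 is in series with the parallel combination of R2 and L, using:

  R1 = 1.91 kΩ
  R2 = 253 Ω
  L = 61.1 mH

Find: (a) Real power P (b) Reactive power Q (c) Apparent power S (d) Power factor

Step 1 — Angular frequency: ω = 2π·f = 2π·3560 = 2.237e+04 rad/s.
Step 2 — Component impedances:
  R1: Z = R = 1910 Ω
  R2: Z = R = 253 Ω
  L: Z = jωL = j·2.237e+04·0.0611 = 0 + j1367 Ω
Step 3 — Parallel branch: R2 || L = 1/(1/R2 + 1/L) = 244.6 + j45.28 Ω.
Step 4 — Series with R1: Z_total = R1 + (R2 || L) = 2155 + j45.28 Ω = 2155∠1.2° Ω.
Step 5 — Source phasor: V = 42.1∠169.9° V = -41.45 + j7.383 V.
Step 6 — Current: I = V / Z = -0.01916 + j0.003829 A = 0.01954∠168.7° A.
Step 7 — Complex power: S = V·I* = 0.8222 + j0.01728 VA.
Step 8 — Real power: P = Re(S) = 0.8222 W.
Step 9 — Reactive power: Q = Im(S) = 0.01728 VAR.
Step 10 — Apparent power: |S| = 0.8224 VA.
Step 11 — Power factor: PF = P/|S| = 0.9998 (lagging).

(a) P = 0.8222 W  (b) Q = 0.01728 VAR  (c) S = 0.8224 VA  (d) PF = 0.9998 (lagging)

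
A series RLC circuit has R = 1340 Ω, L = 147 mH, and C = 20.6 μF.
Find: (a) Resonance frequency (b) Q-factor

Step 1 — Resonance condition Im(Z)=0 gives ω₀ = 1/√(LC).
Step 2 — ω₀ = 1/√(0.147·2.06e-05) = 574.7 rad/s.
Step 3 — f₀ = ω₀/(2π) = 91.46 Hz.
Step 4 — Series Q: Q = ω₀L/R = 574.7·0.147/1340 = 0.06304.

(a) f₀ = 91.46 Hz  (b) Q = 0.06304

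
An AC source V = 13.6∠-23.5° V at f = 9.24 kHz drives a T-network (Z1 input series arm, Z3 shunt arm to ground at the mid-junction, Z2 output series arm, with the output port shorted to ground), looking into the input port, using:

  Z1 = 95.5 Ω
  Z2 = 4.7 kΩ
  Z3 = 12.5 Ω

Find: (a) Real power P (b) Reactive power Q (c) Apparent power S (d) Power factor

Step 1 — Angular frequency: ω = 2π·f = 2π·9240 = 5.806e+04 rad/s.
Step 2 — Component impedances:
  Z1: Z = R = 95.5 Ω
  Z2: Z = R = 4700 Ω
  Z3: Z = R = 12.5 Ω
Step 3 — With the output port shorted to ground, the output series arm Z2 runs from the junction to ground; the shunt arm Z3 also runs from the junction to ground. They appear in parallel: Z3 || Z2 = 12.47 Ω.
Step 4 — Series with input arm Z1: Z_in = Z1 + (Z3 || Z2) = 108 Ω = 108∠0.0° Ω.
Step 5 — Source phasor: V = 13.6∠-23.5° V = 12.47 - j5.423 V.
Step 6 — Current: I = V / Z = 0.1155 - j0.05023 A = 0.126∠-23.5° A.
Step 7 — Complex power: S = V·I* = 1.713 VA.
Step 8 — Real power: P = Re(S) = 1.713 W.
Step 9 — Reactive power: Q = Im(S) = 0 VAR.
Step 10 — Apparent power: |S| = 1.713 VA.
Step 11 — Power factor: PF = P/|S| = 1 (unity).

(a) P = 1.713 W  (b) Q = 0 VAR  (c) S = 1.713 VA  (d) PF = 1 (unity)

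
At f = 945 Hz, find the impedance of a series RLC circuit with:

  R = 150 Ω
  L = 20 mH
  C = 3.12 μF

Step 1 — Angular frequency: ω = 2π·f = 2π·945 = 5938 rad/s.
Step 2 — Component impedances:
  R: Z = R = 150 Ω
  L: Z = jωL = j·5938·0.02 = 0 + j118.8 Ω
  C: Z = 1/(jωC) = -j/(ω·C) = 0 - j53.98 Ω
Step 3 — Series combination: Z_total = R + L + C = 150 + j64.77 Ω = 163.4∠23.4° Ω.

Z = 150 + j64.77 Ω = 163.4∠23.4° Ω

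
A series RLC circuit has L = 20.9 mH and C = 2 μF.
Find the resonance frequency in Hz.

Step 1 — Resonance condition Im(Z)=0 gives ω₀ = 1/√(LC).
Step 2 — ω₀ = 1/√(0.0209·2e-06) = 4891 rad/s.
Step 3 — f₀ = ω₀/(2π) = 778.5 Hz.

f₀ = 778.5 Hz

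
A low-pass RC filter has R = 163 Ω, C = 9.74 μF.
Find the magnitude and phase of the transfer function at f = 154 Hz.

Step 1 — Angular frequency: ω = 2π·154 = 967.6 rad/s.
Step 2 — Transfer function: H(jω) = 1/(1 + jωRC).
Step 3 — Denominator: 1 + jωRC = 1 + j·967.6·163·9.74e-06 = 1 + j1.536.
Step 4 — H = 0.2976 - j0.4572.
Step 5 — Magnitude: |H| = 0.5456 (-5.3 dB); phase: φ = -56.9°.

|H| = 0.5456 (-5.3 dB), φ = -56.9°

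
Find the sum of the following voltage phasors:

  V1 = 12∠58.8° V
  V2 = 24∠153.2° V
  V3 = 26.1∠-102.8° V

Step 1 — Convert each phasor to rectangular form:
  V1 = 12·(cos(58.8°) + j·sin(58.8°)) = 6.216 + j10.26 V
  V2 = 24·(cos(153.2°) + j·sin(153.2°)) = -21.42 + j10.82 V
  V3 = 26.1·(cos(-102.8°) + j·sin(-102.8°)) = -5.782 - j25.45 V
Step 2 — Sum components: V_total = -20.99 - j4.366 V.
Step 3 — Convert to polar: |V_total| = 21.44 V, ∠V_total = -168.2°.

V_total = 21.44∠-168.2° V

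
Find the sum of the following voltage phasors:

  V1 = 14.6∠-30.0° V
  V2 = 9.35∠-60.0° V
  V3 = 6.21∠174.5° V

Step 1 — Convert each phasor to rectangular form:
  V1 = 14.6·(cos(-30.0°) + j·sin(-30.0°)) = 12.64 - j7.3 V
  V2 = 9.35·(cos(-60.0°) + j·sin(-60.0°)) = 4.675 - j8.097 V
  V3 = 6.21·(cos(174.5°) + j·sin(174.5°)) = -6.181 + j0.5952 V
Step 2 — Sum components: V_total = 11.14 - j14.8 V.
Step 3 — Convert to polar: |V_total| = 18.52 V, ∠V_total = -53.0°.

V_total = 18.52∠-53.0° V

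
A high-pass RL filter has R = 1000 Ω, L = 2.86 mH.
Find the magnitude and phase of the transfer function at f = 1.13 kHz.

Step 1 — Angular frequency: ω = 2π·1130 = 7100 rad/s.
Step 2 — Transfer function: H(jω) = jωL/(R + jωL).
Step 3 — Numerator jωL = j·20.31; denominator R + jωL = 1000 + j20.31.
Step 4 — H = 0.0004122 + j0.0203.
Step 5 — Magnitude: |H| = 0.0203 (-33.8 dB); phase: φ = 88.8°.

|H| = 0.0203 (-33.8 dB), φ = 88.8°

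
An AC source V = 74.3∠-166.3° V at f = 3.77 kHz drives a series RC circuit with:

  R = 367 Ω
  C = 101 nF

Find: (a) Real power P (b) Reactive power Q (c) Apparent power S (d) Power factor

Step 1 — Angular frequency: ω = 2π·f = 2π·3770 = 2.369e+04 rad/s.
Step 2 — Component impedances:
  R: Z = R = 367 Ω
  C: Z = 1/(jωC) = -j/(ω·C) = 0 - j418 Ω
Step 3 — Series combination: Z_total = R + C = 367 - j418 Ω = 556.2∠-48.7° Ω.
Step 4 — Source phasor: V = 74.3∠-166.3° V = -72.19 - j17.6 V.
Step 5 — Current: I = V / Z = -0.06185 - j0.1184 A = 0.1336∠-117.6° A.
Step 6 — Complex power: S = V·I* = 6.548 - j7.458 VA.
Step 7 — Real power: P = Re(S) = 6.548 W.
Step 8 — Reactive power: Q = Im(S) = -7.458 VAR.
Step 9 — Apparent power: |S| = 9.925 VA.
Step 10 — Power factor: PF = P/|S| = 0.6598 (leading).

(a) P = 6.548 W  (b) Q = -7.458 VAR  (c) S = 9.925 VA  (d) PF = 0.6598 (leading)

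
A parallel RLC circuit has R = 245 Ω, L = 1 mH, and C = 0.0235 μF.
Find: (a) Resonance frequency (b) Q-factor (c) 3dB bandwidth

Step 1 — Resonance: ω₀ = 1/√(LC) = 1/√(0.001·2.35e-08) = 2.063e+05 rad/s.
Step 2 — f₀ = ω₀/(2π) = 3.283e+04 Hz.
Step 3 — Parallel Q: Q = R/(ω₀L) = 245/(2.063e+05·0.001) = 1.188.
Step 4 — Bandwidth: Δω = ω₀/Q = 1.737e+05 rad/s; BW = Δω/(2π) = 2.764e+04 Hz.

(a) f₀ = 3.283e+04 Hz  (b) Q = 1.188  (c) BW = 2.764e+04 Hz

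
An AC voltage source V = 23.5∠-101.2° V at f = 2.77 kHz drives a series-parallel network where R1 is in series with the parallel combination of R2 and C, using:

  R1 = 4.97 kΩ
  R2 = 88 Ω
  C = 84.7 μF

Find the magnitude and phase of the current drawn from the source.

Step 1 — Angular frequency: ω = 2π·f = 2π·2770 = 1.74e+04 rad/s.
Step 2 — Component impedances:
  R1: Z = R = 4970 Ω
  R2: Z = R = 88 Ω
  C: Z = 1/(jωC) = -j/(ω·C) = 0 - j0.6784 Ω
Step 3 — Parallel branch: R2 || C = 1/(1/R2 + 1/C) = 0.005229 - j0.6783 Ω.
Step 4 — Series with R1: Z_total = R1 + (R2 || C) = 4970 - j0.6783 Ω = 4970∠-0.0° Ω.
Step 5 — Source phasor: V = 23.5∠-101.2° V = -4.565 - j23.05 V.
Step 6 — Ohm's law: I = V / Z_total = (-4.565 - j23.05) / (4970 - j0.6783) = -0.0009178 - j0.004638 A.
Step 7 — Convert to polar: |I| = 0.004728 A, ∠I = -101.2°.

I = 0.004728∠-101.2° A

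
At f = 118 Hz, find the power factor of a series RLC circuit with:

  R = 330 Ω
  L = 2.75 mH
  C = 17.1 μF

Step 1 — Angular frequency: ω = 2π·f = 2π·118 = 741.4 rad/s.
Step 2 — Component impedances:
  R: Z = R = 330 Ω
  L: Z = jωL = j·741.4·0.00275 = 0 + j2.039 Ω
  C: Z = 1/(jωC) = -j/(ω·C) = 0 - j78.88 Ω
Step 3 — Series combination: Z_total = R + L + C = 330 - j76.84 Ω = 338.8∠-13.1° Ω.
Step 4 — Power factor: PF = cos(φ) = Re(Z)/|Z| = 330/338.83 = 0.9739.
Step 5 — Type: Im(Z) = -76.84 ⇒ leading (phase φ = -13.1°).

PF = 0.9739 (leading, φ = -13.1°)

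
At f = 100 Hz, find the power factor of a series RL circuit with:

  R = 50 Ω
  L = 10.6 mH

Step 1 — Angular frequency: ω = 2π·f = 2π·100 = 628.3 rad/s.
Step 2 — Component impedances:
  R: Z = R = 50 Ω
  L: Z = jωL = j·628.3·0.0106 = 0 + j6.66 Ω
Step 3 — Series combination: Z_total = R + L = 50 + j6.66 Ω = 50.44∠7.6° Ω.
Step 4 — Power factor: PF = cos(φ) = Re(Z)/|Z| = 50/50.442 = 0.9912.
Step 5 — Type: Im(Z) = 6.66 ⇒ lagging (phase φ = 7.6°).

PF = 0.9912 (lagging, φ = 7.6°)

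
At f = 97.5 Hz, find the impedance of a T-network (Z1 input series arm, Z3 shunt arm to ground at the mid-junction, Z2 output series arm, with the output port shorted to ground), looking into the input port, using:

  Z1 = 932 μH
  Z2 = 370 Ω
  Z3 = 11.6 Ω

Step 1 — Angular frequency: ω = 2π·f = 2π·97.5 = 612.6 rad/s.
Step 2 — Component impedances:
  Z1: Z = jωL = j·612.6·0.000932 = 0 + j0.571 Ω
  Z2: Z = R = 370 Ω
  Z3: Z = R = 11.6 Ω
Step 3 — With the output port shorted to ground, the output series arm Z2 runs from the junction to ground; the shunt arm Z3 also runs from the junction to ground. They appear in parallel: Z3 || Z2 = 11.25 Ω.
Step 4 — Series with input arm Z1: Z_in = Z1 + (Z3 || Z2) = 11.25 + j0.571 Ω = 11.26∠2.9° Ω.

Z = 11.25 + j0.571 Ω = 11.26∠2.9° Ω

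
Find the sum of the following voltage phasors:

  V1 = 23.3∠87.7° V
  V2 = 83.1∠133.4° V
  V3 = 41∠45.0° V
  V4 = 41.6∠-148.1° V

Step 1 — Convert each phasor to rectangular form:
  V1 = 23.3·(cos(87.7°) + j·sin(87.7°)) = 0.9351 + j23.28 V
  V2 = 83.1·(cos(133.4°) + j·sin(133.4°)) = -57.1 + j60.38 V
  V3 = 41·(cos(45.0°) + j·sin(45.0°)) = 28.99 + j28.99 V
  V4 = 41.6·(cos(-148.1°) + j·sin(-148.1°)) = -35.32 - j21.98 V
Step 2 — Sum components: V_total = -62.49 + j90.67 V.
Step 3 — Convert to polar: |V_total| = 110.1 V, ∠V_total = 124.6°.

V_total = 110.1∠124.6° V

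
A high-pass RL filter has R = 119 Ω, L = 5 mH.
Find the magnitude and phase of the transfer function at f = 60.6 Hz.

Step 1 — Angular frequency: ω = 2π·60.6 = 380.8 rad/s.
Step 2 — Transfer function: H(jω) = jωL/(R + jωL).
Step 3 — Numerator jωL = j·1.904; denominator R + jωL = 119 + j1.904.
Step 4 — H = 0.0002559 + j0.01599.
Step 5 — Magnitude: |H| = 0.016 (-35.9 dB); phase: φ = 89.1°.

|H| = 0.016 (-35.9 dB), φ = 89.1°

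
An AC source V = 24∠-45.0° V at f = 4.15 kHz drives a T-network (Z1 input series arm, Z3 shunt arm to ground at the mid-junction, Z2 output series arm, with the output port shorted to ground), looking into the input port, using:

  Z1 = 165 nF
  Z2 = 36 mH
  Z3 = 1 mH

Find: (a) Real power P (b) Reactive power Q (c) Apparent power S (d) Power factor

Step 1 — Angular frequency: ω = 2π·f = 2π·4150 = 2.608e+04 rad/s.
Step 2 — Component impedances:
  Z1: Z = 1/(jωC) = -j/(ω·C) = 0 - j232.4 Ω
  Z2: Z = jωL = j·2.608e+04·0.036 = 0 + j938.7 Ω
  Z3: Z = jωL = j·2.608e+04·0.001 = 0 + j26.08 Ω
Step 3 — With the output port shorted to ground, the output series arm Z2 runs from the junction to ground; the shunt arm Z3 also runs from the junction to ground. They appear in parallel: Z3 || Z2 = 0 + j25.37 Ω.
Step 4 — Series with input arm Z1: Z_in = Z1 + (Z3 || Z2) = 0 - j207.1 Ω = 207.1∠-90.0° Ω.
Step 5 — Source phasor: V = 24∠-45.0° V = 16.97 - j16.97 V.
Step 6 — Current: I = V / Z = 0.08196 + j0.08196 A = 0.1159∠45.0° A.
Step 7 — Complex power: S = V·I* = 0 - j2.782 VA.
Step 8 — Real power: P = Re(S) = 0 W.
Step 9 — Reactive power: Q = Im(S) = -2.782 VAR.
Step 10 — Apparent power: |S| = 2.782 VA.
Step 11 — Power factor: PF = P/|S| = 0 (leading).

(a) P = 0 W  (b) Q = -2.782 VAR  (c) S = 2.782 VA  (d) PF = 0 (leading)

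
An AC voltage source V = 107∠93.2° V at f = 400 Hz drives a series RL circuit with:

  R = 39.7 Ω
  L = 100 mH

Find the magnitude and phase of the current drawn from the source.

Step 1 — Angular frequency: ω = 2π·f = 2π·400 = 2513 rad/s.
Step 2 — Component impedances:
  R: Z = R = 39.7 Ω
  L: Z = jωL = j·2513·0.1 = 0 + j251.3 Ω
Step 3 — Series combination: Z_total = R + L = 39.7 + j251.3 Ω = 254.4∠81.0° Ω.
Step 4 — Source phasor: V = 107∠93.2° V = -5.973 + j106.8 V.
Step 5 — Ohm's law: I = V / Z_total = (-5.973 + j106.8) / (39.7 + j251.3) = 0.4111 + j0.0887 A.
Step 6 — Convert to polar: |I| = 0.4205 A, ∠I = 12.2°.

I = 0.4205∠12.2° A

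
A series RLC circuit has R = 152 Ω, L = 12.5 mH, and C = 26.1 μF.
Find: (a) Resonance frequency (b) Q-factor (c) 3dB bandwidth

Step 1 — Resonance condition Im(Z)=0 gives ω₀ = 1/√(LC).
Step 2 — ω₀ = 1/√(0.0125·2.61e-05) = 1751 rad/s.
Step 3 — f₀ = ω₀/(2π) = 278.6 Hz.
Step 4 — Series Q: Q = ω₀L/R = 1751·0.0125/152 = 0.144.
Step 5 — 3dB bandwidth: Δω = ω₀/Q = 1.216e+04 rad/s; BW = Δω/(2π) = 1935 Hz.

(a) f₀ = 278.6 Hz  (b) Q = 0.144  (c) BW = 1935 Hz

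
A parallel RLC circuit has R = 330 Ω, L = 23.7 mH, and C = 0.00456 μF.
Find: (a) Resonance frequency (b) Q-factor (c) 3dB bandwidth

Step 1 — Resonance: ω₀ = 1/√(LC) = 1/√(0.0237·4.56e-09) = 9.619e+04 rad/s.
Step 2 — f₀ = ω₀/(2π) = 1.531e+04 Hz.
Step 3 — Parallel Q: Q = R/(ω₀L) = 330/(9.619e+04·0.0237) = 0.1448.
Step 4 — Bandwidth: Δω = ω₀/Q = 6.645e+05 rad/s; BW = Δω/(2π) = 1.058e+05 Hz.

(a) f₀ = 1.531e+04 Hz  (b) Q = 0.1448  (c) BW = 1.058e+05 Hz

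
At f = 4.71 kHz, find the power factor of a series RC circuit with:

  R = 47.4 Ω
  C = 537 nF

Step 1 — Angular frequency: ω = 2π·f = 2π·4710 = 2.959e+04 rad/s.
Step 2 — Component impedances:
  R: Z = R = 47.4 Ω
  C: Z = 1/(jωC) = -j/(ω·C) = 0 - j62.93 Ω
Step 3 — Series combination: Z_total = R + C = 47.4 - j62.93 Ω = 78.78∠-53.0° Ω.
Step 4 — Power factor: PF = cos(φ) = Re(Z)/|Z| = 47.4/78.78 = 0.6017.
Step 5 — Type: Im(Z) = -62.93 ⇒ leading (phase φ = -53.0°).

PF = 0.6017 (leading, φ = -53.0°)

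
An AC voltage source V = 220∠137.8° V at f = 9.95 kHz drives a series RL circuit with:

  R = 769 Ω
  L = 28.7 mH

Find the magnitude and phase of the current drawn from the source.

Step 1 — Angular frequency: ω = 2π·f = 2π·9950 = 6.252e+04 rad/s.
Step 2 — Component impedances:
  R: Z = R = 769 Ω
  L: Z = jωL = j·6.252e+04·0.0287 = 0 + j1794 Ω
Step 3 — Series combination: Z_total = R + L = 769 + j1794 Ω = 1952∠66.8° Ω.
Step 4 — Source phasor: V = 220∠137.8° V = -163 + j147.8 V.
Step 5 — Ohm's law: I = V / Z_total = (-163 + j147.8) / (769 + j1794) = 0.03669 + j0.1066 A.
Step 6 — Convert to polar: |I| = 0.1127 A, ∠I = 71.0°.

I = 0.1127∠71.0° A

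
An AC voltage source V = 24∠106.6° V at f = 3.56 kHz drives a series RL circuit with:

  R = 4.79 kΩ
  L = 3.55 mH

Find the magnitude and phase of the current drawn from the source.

Step 1 — Angular frequency: ω = 2π·f = 2π·3560 = 2.237e+04 rad/s.
Step 2 — Component impedances:
  R: Z = R = 4790 Ω
  L: Z = jωL = j·2.237e+04·0.00355 = 0 + j79.41 Ω
Step 3 — Series combination: Z_total = R + L = 4790 + j79.41 Ω = 4791∠0.9° Ω.
Step 4 — Source phasor: V = 24∠106.6° V = -6.857 + j23 V.
Step 5 — Ohm's law: I = V / Z_total = (-6.857 + j23) / (4790 + j79.41) = -0.001351 + j0.004824 A.
Step 6 — Convert to polar: |I| = 0.00501 A, ∠I = 105.7°.

I = 0.00501∠105.7° A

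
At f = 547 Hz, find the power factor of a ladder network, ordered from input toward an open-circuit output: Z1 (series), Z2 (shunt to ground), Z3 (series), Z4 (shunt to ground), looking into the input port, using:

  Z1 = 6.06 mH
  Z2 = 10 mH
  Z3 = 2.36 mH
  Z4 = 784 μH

Step 1 — Angular frequency: ω = 2π·f = 2π·547 = 3437 rad/s.
Step 2 — Component impedances:
  Z1: Z = jωL = j·3437·0.00606 = 0 + j20.83 Ω
  Z2: Z = jωL = j·3437·0.01 = 0 + j34.37 Ω
  Z3: Z = jωL = j·3437·0.00236 = 0 + j8.111 Ω
  Z4: Z = jωL = j·3437·0.000784 = 0 + j2.695 Ω
Step 3 — Ladder network (open output): work backward from the far end, alternating series and parallel combinations. Z_in = 0 + j29.05 Ω = 29.05∠90.0° Ω.
Step 4 — Power factor: PF = cos(φ) = Re(Z)/|Z| = 0/29.05 = 0.
Step 5 — Type: Im(Z) = 29.05 ⇒ lagging (phase φ = 90.0°).

PF = 0 (lagging, φ = 90.0°)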